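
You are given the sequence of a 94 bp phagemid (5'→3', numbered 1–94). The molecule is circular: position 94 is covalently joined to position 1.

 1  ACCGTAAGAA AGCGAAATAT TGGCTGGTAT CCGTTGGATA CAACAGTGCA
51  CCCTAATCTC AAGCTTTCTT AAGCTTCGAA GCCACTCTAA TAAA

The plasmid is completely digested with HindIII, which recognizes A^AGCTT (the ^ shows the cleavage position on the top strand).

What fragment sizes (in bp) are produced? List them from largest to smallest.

HindIII sites (AAGCTT) start at positions 61, 71.
HindIII cuts after the first base of each site, so after positions 61, 71.
Circular molecule, 2 cuts → 2 fragments:
  62–71 → 10 bp
  72–94 then 1–61 → 23 + 61 = 84 bp
Sorted largest to smallest: 84, 10 bp.

84, 10 bp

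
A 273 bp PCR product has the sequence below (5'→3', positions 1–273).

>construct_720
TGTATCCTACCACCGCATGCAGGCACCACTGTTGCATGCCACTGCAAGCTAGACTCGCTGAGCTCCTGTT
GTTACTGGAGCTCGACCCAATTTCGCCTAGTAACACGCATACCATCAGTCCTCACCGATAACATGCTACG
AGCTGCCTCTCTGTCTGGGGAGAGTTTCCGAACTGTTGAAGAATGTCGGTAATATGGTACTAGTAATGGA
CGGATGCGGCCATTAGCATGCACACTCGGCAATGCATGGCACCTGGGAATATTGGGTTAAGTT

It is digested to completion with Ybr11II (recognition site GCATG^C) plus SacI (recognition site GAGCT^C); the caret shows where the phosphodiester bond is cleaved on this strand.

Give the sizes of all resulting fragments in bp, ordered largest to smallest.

Ybr11II sites (GCATGC) start at positions 15, 34, 226.
Ybr11II cuts after base 5 of each site (before the last base), so after positions 19, 38, 230.
SacI sites (GAGCTC) start at positions 60, 78.
SacI cuts after base 5 of each site (before the last base), so after positions 64, 82.
Combined cut positions: 19, 38, 64, 82, 230.
Linear molecule, 5 cuts → 6 fragments:
  1–19 → 19 bp
  20–38 → 19 bp
  39–64 → 26 bp
  65–82 → 18 bp
  83–230 → 148 bp
  231–273 → 43 bp
Sorted largest to smallest: 148, 43, 26, 19, 19, 18 bp.

148, 43, 26, 19, 19, 18 bp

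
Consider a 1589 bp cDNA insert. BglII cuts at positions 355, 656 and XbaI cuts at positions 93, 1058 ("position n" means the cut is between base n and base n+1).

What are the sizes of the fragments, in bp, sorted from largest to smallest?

Combined cut positions (sorted): 93, 355, 656, 1058.
Linear molecule, 4 cuts → 5 fragments:
  93 − 0 = 93 bp
  355 − 93 = 262 bp
  656 − 355 = 301 bp
  1058 − 656 = 402 bp
  1589 − 1058 = 531 bp
Sorted largest to smallest: 531, 402, 301, 262, 93 bp.

531, 402, 301, 262, 93 bp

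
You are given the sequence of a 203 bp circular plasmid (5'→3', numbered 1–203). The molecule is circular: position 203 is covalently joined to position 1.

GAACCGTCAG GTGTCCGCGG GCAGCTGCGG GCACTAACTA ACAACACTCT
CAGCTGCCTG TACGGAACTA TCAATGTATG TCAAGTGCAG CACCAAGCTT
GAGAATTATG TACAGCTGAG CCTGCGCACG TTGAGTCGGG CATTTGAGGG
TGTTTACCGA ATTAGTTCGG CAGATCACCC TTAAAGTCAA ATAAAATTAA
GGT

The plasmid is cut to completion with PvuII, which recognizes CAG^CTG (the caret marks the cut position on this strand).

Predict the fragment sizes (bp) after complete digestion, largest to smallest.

PvuII sites (CAGCTG) start at positions 22, 51, 113.
PvuII cuts after base 3 of each site, so after positions 24, 53, 115.
Circular molecule, 3 cuts → 3 fragments:
  25–53 → 29 bp
  54–115 → 62 bp
  116–203 then 1–24 → 88 + 24 = 112 bp
Sorted largest to smallest: 112, 62, 29 bp.

112, 62, 29 bp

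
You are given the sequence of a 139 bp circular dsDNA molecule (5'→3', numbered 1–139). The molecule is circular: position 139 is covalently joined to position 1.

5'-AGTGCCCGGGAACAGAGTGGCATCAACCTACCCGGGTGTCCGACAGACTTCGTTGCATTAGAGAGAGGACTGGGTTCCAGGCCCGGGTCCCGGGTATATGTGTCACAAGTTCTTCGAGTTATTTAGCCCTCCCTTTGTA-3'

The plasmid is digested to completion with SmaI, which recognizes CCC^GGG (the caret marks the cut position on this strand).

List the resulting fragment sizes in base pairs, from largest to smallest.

55, 51, 26, 7 bp

SmaI sites (CCCGGG) start at positions 5, 31, 82, 89.
SmaI cuts after base 3 of each site, so after positions 7, 33, 84, 91.
Circular molecule, 4 cuts → 4 fragments:
  8–33 → 26 bp
  34–84 → 51 bp
  85–91 → 7 bp
  92–139 then 1–7 → 48 + 7 = 55 bp
Sorted largest to smallest: 55, 51, 26, 7 bp.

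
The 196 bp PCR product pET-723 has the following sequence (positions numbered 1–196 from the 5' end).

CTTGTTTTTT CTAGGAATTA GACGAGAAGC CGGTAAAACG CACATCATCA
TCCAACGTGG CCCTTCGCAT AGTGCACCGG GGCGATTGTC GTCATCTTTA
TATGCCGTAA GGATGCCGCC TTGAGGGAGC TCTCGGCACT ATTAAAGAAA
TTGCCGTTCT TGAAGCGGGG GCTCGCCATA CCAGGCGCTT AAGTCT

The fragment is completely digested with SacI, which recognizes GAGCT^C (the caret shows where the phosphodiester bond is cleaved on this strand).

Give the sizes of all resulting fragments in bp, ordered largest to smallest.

The SacI site (GAGCTC) starts at position 127.
SacI cuts after base 5 of each site (before the last base), so after position 131.
Linear molecule, 1 cut → 2 fragments:
  1–131 → 131 bp
  132–196 → 65 bp
Sorted largest to smallest: 131, 65 bp.

131, 65 bp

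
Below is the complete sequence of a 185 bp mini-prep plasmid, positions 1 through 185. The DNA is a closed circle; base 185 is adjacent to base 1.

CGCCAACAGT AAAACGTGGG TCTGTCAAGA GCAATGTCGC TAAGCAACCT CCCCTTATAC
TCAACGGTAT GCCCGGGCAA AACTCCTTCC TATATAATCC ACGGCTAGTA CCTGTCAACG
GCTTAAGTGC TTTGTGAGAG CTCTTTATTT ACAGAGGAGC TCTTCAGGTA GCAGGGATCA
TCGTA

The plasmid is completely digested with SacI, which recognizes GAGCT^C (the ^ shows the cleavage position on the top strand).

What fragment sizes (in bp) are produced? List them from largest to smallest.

SacI sites (GAGCTC) start at positions 138, 157.
SacI cuts after base 5 of each site (before the last base), so after positions 142, 161.
Circular molecule, 2 cuts → 2 fragments:
  143–161 → 19 bp
  162–185 then 1–142 → 24 + 142 = 166 bp
Sorted largest to smallest: 166, 19 bp.

166, 19 bp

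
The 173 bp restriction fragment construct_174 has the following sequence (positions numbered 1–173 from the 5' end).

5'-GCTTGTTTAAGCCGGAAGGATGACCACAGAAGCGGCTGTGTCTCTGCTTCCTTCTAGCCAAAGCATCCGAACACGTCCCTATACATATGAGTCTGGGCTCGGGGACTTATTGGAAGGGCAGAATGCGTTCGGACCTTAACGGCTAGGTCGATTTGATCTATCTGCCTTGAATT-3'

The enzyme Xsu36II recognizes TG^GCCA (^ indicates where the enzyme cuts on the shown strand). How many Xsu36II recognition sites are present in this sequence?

0

No occurrence of TGGCCA is present in the sequence.
Xsu36II does not cut: 0 sites.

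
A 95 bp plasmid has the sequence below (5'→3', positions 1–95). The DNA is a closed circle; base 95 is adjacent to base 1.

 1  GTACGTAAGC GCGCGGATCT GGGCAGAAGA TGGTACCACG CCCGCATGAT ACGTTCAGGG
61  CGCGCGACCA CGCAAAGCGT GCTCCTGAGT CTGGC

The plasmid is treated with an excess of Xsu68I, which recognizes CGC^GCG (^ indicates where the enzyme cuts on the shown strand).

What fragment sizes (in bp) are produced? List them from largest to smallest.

Xsu68I sites (CGCGCG) start at positions 10, 61.
Xsu68I cuts after base 3 of each site, so after positions 12, 63.
Circular molecule, 2 cuts → 2 fragments:
  13–63 → 51 bp
  64–95 then 1–12 → 32 + 12 = 44 bp
Sorted largest to smallest: 51, 44 bp.

51, 44 bp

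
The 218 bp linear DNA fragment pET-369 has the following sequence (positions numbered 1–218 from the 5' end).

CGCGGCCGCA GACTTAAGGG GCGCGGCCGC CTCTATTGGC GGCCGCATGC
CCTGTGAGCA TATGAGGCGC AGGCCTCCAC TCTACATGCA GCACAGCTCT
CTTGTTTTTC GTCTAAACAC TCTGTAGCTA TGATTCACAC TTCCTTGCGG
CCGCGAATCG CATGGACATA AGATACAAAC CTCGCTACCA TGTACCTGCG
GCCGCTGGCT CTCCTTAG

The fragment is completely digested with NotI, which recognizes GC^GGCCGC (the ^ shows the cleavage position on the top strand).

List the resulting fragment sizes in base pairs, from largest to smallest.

NotI sites (GCGGCCGC) start at positions 2, 23, 39, 147, 198.
NotI cuts after base 2 of each site, so after positions 3, 24, 40, 148, 199.
Linear molecule, 5 cuts → 6 fragments:
  1–3 → 3 bp
  4–24 → 21 bp
  25–40 → 16 bp
  41–148 → 108 bp
  149–199 → 51 bp
  200–218 → 19 bp
Sorted largest to smallest: 108, 51, 21, 19, 16, 3 bp.

108, 51, 21, 19, 16, 3 bp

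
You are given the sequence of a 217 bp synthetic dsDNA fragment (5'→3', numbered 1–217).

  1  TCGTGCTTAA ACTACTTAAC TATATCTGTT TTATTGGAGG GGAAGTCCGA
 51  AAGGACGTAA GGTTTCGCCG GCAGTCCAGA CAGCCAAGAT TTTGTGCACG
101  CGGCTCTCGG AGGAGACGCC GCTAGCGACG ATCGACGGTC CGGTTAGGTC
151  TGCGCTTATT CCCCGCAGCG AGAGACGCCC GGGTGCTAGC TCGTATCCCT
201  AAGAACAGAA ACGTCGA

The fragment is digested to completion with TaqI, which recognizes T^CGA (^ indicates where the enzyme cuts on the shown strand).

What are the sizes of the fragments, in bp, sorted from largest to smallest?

TaqI sites (TCGA) start at positions 132, 214.
TaqI cuts after the first base of each site, so after positions 132, 214.
Linear molecule, 2 cuts → 3 fragments:
  1–132 → 132 bp
  133–214 → 82 bp
  215–217 → 3 bp
Sorted largest to smallest: 132, 82, 3 bp.

132, 82, 3 bp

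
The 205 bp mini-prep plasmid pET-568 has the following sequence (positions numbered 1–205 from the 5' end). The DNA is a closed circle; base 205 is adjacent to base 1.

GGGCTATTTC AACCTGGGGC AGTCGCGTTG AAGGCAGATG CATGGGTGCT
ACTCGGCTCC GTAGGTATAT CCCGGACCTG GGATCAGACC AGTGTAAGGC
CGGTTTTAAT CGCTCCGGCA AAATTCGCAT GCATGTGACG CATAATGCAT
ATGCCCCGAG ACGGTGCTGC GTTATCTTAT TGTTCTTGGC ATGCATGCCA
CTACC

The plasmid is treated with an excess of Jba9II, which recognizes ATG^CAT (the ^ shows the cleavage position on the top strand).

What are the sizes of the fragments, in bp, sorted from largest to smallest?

91, 52, 46, 16 bp

Jba9II sites (ATGCAT) start at positions 38, 129, 145, 191.
Jba9II cuts after base 3 of each site, so after positions 40, 131, 147, 193.
Circular molecule, 4 cuts → 4 fragments:
  41–131 → 91 bp
  132–147 → 16 bp
  148–193 → 46 bp
  194–205 then 1–40 → 12 + 40 = 52 bp
Sorted largest to smallest: 91, 52, 46, 16 bp.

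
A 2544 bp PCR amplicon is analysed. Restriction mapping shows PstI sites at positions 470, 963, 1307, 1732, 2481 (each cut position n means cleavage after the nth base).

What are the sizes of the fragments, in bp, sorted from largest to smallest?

749, 493, 470, 425, 344, 63 bp

Linear molecule, 5 cuts → 6 fragments:
  470 − 0 = 470 bp
  963 − 470 = 493 bp
  1307 − 963 = 344 bp
  1732 − 1307 = 425 bp
  2481 − 1732 = 749 bp
  2544 − 2481 = 63 bp
Sorted largest to smallest: 749, 493, 470, 425, 344, 63 bp.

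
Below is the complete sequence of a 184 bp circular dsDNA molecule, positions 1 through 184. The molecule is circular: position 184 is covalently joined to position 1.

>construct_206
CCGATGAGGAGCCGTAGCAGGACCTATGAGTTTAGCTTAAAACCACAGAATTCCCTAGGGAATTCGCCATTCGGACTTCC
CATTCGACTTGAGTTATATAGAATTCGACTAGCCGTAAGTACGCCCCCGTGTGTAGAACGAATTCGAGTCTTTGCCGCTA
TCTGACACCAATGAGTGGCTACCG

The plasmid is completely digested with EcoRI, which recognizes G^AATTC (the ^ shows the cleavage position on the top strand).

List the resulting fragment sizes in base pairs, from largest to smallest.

92, 41, 39, 12 bp

EcoRI sites (GAATTC) start at positions 48, 60, 101, 140.
EcoRI cuts after the first base of each site, so after positions 48, 60, 101, 140.
Circular molecule, 4 cuts → 4 fragments:
  49–60 → 12 bp
  61–101 → 41 bp
  102–140 → 39 bp
  141–184 then 1–48 → 44 + 48 = 92 bp
Sorted largest to smallest: 92, 41, 39, 12 bp.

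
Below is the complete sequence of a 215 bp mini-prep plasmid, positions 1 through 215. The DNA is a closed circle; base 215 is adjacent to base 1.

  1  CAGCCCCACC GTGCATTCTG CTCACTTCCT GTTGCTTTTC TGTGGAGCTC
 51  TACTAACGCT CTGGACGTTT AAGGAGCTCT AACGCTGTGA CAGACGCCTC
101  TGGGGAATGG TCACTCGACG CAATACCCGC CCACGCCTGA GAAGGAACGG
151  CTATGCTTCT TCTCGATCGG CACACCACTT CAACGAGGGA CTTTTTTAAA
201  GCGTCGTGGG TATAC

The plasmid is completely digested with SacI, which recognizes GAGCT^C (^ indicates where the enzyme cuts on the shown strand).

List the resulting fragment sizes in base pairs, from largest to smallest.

186, 29 bp

SacI sites (GAGCTC) start at positions 45, 74.
SacI cuts after base 5 of each site (before the last base), so after positions 49, 78.
Circular molecule, 2 cuts → 2 fragments:
  50–78 → 29 bp
  79–215 then 1–49 → 137 + 49 = 186 bp
Sorted largest to smallest: 186, 29 bp.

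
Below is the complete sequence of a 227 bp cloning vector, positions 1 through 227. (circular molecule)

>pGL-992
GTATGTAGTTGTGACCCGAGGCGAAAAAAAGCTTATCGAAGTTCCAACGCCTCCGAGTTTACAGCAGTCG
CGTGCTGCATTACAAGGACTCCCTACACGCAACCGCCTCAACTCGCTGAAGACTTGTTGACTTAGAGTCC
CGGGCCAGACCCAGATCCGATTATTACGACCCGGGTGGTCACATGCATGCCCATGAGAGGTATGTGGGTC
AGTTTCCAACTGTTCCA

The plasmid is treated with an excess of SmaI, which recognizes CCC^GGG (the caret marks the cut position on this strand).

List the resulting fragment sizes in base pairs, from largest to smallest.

SmaI sites (CCCGGG) start at positions 139, 170.
SmaI cuts after base 3 of each site, so after positions 141, 172.
Circular molecule, 2 cuts → 2 fragments:
  142–172 → 31 bp
  173–227 then 1–141 → 55 + 141 = 196 bp
Sorted largest to smallest: 196, 31 bp.

196, 31 bp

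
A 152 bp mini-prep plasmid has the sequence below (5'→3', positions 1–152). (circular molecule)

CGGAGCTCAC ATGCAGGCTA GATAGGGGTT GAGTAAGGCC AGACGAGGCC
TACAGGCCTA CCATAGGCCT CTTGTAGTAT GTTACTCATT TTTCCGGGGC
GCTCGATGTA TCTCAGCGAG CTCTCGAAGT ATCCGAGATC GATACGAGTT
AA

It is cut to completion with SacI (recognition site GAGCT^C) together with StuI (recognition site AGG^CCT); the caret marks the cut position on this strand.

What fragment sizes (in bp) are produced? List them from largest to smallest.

SacI sites (GAGCTC) start at positions 3, 118.
SacI cuts after base 5 of each site (before the last base), so after positions 7, 122.
StuI sites (AGGCCT) start at positions 46, 54, 65.
StuI cuts after base 3 of each site, so after positions 48, 56, 67.
Combined cut positions: 7, 48, 56, 67, 122.
Circular molecule, 5 cuts → 5 fragments:
  8–48 → 41 bp
  49–56 → 8 bp
  57–67 → 11 bp
  68–122 → 55 bp
  123–152 then 1–7 → 30 + 7 = 37 bp
Sorted largest to smallest: 55, 41, 37, 11, 8 bp.

55, 41, 37, 11, 8 bp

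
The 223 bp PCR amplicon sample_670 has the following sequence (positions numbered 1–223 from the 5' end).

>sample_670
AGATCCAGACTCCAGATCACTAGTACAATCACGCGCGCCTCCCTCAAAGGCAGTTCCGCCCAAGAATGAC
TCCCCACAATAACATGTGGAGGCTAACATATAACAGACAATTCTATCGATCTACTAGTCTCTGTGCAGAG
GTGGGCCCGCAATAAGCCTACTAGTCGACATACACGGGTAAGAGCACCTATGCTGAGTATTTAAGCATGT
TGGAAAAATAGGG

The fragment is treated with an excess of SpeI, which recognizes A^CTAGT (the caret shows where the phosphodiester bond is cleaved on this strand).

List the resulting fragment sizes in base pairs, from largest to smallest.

SpeI sites (ACTAGT) start at positions 19, 123, 160.
SpeI cuts after the first base of each site, so after positions 19, 123, 160.
Linear molecule, 3 cuts → 4 fragments:
  1–19 → 19 bp
  20–123 → 104 bp
  124–160 → 37 bp
  161–223 → 63 bp
Sorted largest to smallest: 104, 63, 37, 19 bp.

104, 63, 37, 19 bp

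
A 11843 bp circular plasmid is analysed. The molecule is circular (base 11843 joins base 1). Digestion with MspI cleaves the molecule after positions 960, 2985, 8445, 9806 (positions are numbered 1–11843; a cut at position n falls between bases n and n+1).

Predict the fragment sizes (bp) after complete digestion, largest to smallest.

Circular molecule, 4 cuts → 4 fragments:
  2985 − 960 = 2025 bp
  8445 − 2985 = 5460 bp
  9806 − 8445 = 1361 bp
  wrap: 11843 − 9806 + 960 = 2997 bp
Sorted largest to smallest: 5460, 2997, 2025, 1361 bp.

5460, 2997, 2025, 1361 bp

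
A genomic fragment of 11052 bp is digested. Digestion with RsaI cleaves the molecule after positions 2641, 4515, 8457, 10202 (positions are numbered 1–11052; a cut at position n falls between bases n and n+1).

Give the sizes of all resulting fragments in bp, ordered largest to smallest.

Linear molecule, 4 cuts → 5 fragments:
  2641 − 0 = 2641 bp
  4515 − 2641 = 1874 bp
  8457 − 4515 = 3942 bp
  10202 − 8457 = 1745 bp
  11052 − 10202 = 850 bp
Sorted largest to smallest: 3942, 2641, 1874, 1745, 850 bp.

3942, 2641, 1874, 1745, 850 bp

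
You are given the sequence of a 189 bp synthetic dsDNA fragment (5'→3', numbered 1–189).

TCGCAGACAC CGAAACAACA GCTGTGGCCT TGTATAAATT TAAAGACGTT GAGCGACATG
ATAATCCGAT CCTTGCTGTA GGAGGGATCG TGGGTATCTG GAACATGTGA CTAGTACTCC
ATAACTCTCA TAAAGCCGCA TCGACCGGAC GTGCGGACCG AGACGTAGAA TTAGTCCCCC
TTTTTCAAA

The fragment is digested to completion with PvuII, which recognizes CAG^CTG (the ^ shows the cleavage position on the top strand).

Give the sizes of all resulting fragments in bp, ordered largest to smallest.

168, 21 bp

The PvuII site (CAGCTG) starts at position 19.
PvuII cuts after base 3 of each site, so after position 21.
Linear molecule, 1 cut → 2 fragments:
  1–21 → 21 bp
  22–189 → 168 bp
Sorted largest to smallest: 168, 21 bp.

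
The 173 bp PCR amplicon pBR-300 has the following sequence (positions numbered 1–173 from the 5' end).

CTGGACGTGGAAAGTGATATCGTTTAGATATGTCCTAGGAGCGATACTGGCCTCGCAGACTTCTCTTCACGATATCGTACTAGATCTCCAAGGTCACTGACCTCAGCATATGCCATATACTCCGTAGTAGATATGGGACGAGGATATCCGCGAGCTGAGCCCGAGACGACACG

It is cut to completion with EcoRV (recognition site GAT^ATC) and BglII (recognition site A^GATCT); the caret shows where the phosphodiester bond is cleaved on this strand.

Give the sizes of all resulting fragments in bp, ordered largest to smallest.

63, 55, 28, 18, 9 bp

EcoRV sites (GATATC) start at positions 16, 71, 143.
EcoRV cuts after base 3 of each site, so after positions 18, 73, 145.
The BglII site (AGATCT) starts at position 82.
BglII cuts after the first base of each site, so after position 82.
Combined cut positions: 18, 73, 82, 145.
Linear molecule, 4 cuts → 5 fragments:
  1–18 → 18 bp
  19–73 → 55 bp
  74–82 → 9 bp
  83–145 → 63 bp
  146–173 → 28 bp
Sorted largest to smallest: 63, 55, 28, 18, 9 bp.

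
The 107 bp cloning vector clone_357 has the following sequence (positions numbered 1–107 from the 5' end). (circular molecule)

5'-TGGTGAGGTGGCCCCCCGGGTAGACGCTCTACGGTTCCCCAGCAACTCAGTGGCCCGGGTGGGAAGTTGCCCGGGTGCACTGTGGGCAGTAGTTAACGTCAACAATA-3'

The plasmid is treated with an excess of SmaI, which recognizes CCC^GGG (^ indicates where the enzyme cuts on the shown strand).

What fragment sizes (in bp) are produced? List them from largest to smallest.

SmaI sites (CCCGGG) start at positions 15, 54, 70.
SmaI cuts after base 3 of each site, so after positions 17, 56, 72.
Circular molecule, 3 cuts → 3 fragments:
  18–56 → 39 bp
  57–72 → 16 bp
  73–107 then 1–17 → 35 + 17 = 52 bp
Sorted largest to smallest: 52, 39, 16 bp.

52, 39, 16 bp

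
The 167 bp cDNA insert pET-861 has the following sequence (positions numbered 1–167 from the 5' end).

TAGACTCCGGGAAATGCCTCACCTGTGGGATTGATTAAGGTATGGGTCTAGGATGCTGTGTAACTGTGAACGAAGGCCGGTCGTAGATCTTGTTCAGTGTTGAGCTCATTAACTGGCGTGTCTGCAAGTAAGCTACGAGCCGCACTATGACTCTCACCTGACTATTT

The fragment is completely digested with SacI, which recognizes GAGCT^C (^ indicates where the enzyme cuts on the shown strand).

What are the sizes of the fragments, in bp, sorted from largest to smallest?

106, 61 bp

The SacI site (GAGCTC) starts at position 102.
SacI cuts after base 5 of each site (before the last base), so after position 106.
Linear molecule, 1 cut → 2 fragments:
  1–106 → 106 bp
  107–167 → 61 bp
Sorted largest to smallest: 106, 61 bp.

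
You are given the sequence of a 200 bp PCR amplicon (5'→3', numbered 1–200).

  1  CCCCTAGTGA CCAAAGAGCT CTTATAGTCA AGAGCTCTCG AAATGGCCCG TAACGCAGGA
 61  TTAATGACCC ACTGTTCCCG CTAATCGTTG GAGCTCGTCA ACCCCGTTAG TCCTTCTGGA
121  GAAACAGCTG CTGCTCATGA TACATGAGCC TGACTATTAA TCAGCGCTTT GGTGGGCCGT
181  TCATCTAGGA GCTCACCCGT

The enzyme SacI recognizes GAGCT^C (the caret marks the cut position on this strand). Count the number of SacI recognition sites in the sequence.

4

GAGCTC occurs starting at positions 16, 32, 91, 189.
SacI cuts at 4 sites.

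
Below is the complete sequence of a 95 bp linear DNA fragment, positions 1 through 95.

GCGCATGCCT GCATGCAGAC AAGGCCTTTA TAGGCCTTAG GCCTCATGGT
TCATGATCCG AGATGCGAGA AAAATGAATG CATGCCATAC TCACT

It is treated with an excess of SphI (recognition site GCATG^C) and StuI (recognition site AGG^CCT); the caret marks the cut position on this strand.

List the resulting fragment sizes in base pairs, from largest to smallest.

SphI sites (GCATGC) start at positions 3, 11, 80.
SphI cuts after base 5 of each site (before the last base), so after positions 7, 15, 84.
StuI sites (AGGCCT) start at positions 22, 32, 39.
StuI cuts after base 3 of each site, so after positions 24, 34, 41.
Combined cut positions: 7, 15, 24, 34, 41, 84.
Linear molecule, 6 cuts → 7 fragments:
  1–7 → 7 bp
  8–15 → 8 bp
  16–24 → 9 bp
  25–34 → 10 bp
  35–41 → 7 bp
  42–84 → 43 bp
  85–95 → 11 bp
Sorted largest to smallest: 43, 11, 10, 9, 8, 7, 7 bp.

43, 11, 10, 9, 8, 7, 7 bp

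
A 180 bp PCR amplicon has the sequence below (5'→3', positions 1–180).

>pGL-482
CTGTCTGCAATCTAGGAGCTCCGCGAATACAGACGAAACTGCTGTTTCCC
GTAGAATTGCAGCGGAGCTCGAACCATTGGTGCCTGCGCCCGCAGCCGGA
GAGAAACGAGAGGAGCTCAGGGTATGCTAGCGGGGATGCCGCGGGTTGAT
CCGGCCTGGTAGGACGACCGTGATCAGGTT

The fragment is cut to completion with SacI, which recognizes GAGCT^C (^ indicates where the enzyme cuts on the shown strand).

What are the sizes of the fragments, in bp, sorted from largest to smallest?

63, 49, 48, 20 bp

SacI sites (GAGCTC) start at positions 16, 65, 113.
SacI cuts after base 5 of each site (before the last base), so after positions 20, 69, 117.
Linear molecule, 3 cuts → 4 fragments:
  1–20 → 20 bp
  21–69 → 49 bp
  70–117 → 48 bp
  118–180 → 63 bp
Sorted largest to smallest: 63, 49, 48, 20 bp.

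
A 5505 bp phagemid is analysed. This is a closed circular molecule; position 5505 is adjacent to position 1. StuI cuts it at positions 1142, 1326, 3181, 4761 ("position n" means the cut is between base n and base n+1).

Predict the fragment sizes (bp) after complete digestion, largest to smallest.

1886, 1855, 1580, 184 bp

Circular molecule, 4 cuts → 4 fragments:
  1326 − 1142 = 184 bp
  3181 − 1326 = 1855 bp
  4761 − 3181 = 1580 bp
  wrap: 5505 − 4761 + 1142 = 1886 bp
Sorted largest to smallest: 1886, 1855, 1580, 184 bp.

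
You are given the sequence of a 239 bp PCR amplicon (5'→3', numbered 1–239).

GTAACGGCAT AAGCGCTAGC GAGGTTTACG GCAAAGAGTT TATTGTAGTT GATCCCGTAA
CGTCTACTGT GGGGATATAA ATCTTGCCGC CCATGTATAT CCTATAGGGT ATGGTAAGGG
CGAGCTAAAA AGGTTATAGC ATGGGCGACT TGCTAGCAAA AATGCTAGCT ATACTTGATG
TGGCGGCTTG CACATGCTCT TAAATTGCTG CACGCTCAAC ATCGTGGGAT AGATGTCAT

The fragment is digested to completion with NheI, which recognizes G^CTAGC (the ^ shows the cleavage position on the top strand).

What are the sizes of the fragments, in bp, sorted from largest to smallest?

137, 75, 15, 12 bp

NheI sites (GCTAGC) start at positions 15, 152, 164.
NheI cuts after the first base of each site, so after positions 15, 152, 164.
Linear molecule, 3 cuts → 4 fragments:
  1–15 → 15 bp
  16–152 → 137 bp
  153–164 → 12 bp
  165–239 → 75 bp
Sorted largest to smallest: 137, 75, 15, 12 bp.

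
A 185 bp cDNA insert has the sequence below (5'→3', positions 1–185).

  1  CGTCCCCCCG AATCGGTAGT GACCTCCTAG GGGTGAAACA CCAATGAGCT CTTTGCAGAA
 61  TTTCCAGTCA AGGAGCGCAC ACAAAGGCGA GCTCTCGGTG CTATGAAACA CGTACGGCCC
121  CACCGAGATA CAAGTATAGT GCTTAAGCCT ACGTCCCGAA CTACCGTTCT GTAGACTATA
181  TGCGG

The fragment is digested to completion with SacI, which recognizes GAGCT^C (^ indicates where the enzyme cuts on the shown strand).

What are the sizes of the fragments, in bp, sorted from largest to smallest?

SacI sites (GAGCTC) start at positions 46, 89.
SacI cuts after base 5 of each site (before the last base), so after positions 50, 93.
Linear molecule, 2 cuts → 3 fragments:
  1–50 → 50 bp
  51–93 → 43 bp
  94–185 → 92 bp
Sorted largest to smallest: 92, 50, 43 bp.

92, 50, 43 bp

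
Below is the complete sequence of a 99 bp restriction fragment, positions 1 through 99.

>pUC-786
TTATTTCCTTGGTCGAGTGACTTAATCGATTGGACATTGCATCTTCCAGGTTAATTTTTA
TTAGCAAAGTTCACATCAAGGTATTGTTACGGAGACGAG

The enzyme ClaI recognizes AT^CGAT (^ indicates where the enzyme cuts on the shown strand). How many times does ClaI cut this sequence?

1

ATCGAT occurs starting at position 25.
ClaI cuts at 1 site.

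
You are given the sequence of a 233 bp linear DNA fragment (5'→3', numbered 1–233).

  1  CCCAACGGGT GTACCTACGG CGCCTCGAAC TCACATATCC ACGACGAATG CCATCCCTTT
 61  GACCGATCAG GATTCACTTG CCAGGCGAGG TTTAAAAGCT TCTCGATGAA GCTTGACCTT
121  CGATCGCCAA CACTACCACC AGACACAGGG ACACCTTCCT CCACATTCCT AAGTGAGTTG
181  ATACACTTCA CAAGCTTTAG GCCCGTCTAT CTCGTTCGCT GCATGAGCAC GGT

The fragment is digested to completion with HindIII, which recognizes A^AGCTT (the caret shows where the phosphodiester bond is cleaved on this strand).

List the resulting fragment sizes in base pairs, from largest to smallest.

96, 83, 41, 13 bp

HindIII sites (AAGCTT) start at positions 96, 109, 192.
HindIII cuts after the first base of each site, so after positions 96, 109, 192.
Linear molecule, 3 cuts → 4 fragments:
  1–96 → 96 bp
  97–109 → 13 bp
  110–192 → 83 bp
  193–233 → 41 bp
Sorted largest to smallest: 96, 83, 41, 13 bp.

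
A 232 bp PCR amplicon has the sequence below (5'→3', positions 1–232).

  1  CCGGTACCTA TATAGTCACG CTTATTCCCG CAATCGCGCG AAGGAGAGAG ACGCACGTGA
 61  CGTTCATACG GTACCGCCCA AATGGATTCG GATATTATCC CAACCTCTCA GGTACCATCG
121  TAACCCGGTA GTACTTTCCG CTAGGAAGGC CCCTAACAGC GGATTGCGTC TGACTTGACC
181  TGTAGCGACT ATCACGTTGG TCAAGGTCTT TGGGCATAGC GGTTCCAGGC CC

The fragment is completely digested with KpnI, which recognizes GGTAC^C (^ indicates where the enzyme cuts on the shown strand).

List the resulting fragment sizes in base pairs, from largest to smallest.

KpnI sites (GGTACC) start at positions 3, 70, 111.
KpnI cuts after base 5 of each site (before the last base), so after positions 7, 74, 115.
Linear molecule, 3 cuts → 4 fragments:
  1–7 → 7 bp
  8–74 → 67 bp
  75–115 → 41 bp
  116–232 → 117 bp
Sorted largest to smallest: 117, 67, 41, 7 bp.

117, 67, 41, 7 bp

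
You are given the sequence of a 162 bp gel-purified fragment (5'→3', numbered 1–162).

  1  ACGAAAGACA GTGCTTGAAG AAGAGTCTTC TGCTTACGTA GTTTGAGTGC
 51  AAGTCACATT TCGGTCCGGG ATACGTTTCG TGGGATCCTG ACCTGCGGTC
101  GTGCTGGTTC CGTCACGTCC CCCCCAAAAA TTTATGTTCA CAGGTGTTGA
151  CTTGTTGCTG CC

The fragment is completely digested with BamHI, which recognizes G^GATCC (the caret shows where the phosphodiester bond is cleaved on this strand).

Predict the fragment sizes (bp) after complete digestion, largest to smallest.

The BamHI site (GGATCC) starts at position 83.
BamHI cuts after the first base of each site, so after position 83.
Linear molecule, 1 cut → 2 fragments:
  1–83 → 83 bp
  84–162 → 79 bp
Sorted largest to smallest: 83, 79 bp.

83, 79 bp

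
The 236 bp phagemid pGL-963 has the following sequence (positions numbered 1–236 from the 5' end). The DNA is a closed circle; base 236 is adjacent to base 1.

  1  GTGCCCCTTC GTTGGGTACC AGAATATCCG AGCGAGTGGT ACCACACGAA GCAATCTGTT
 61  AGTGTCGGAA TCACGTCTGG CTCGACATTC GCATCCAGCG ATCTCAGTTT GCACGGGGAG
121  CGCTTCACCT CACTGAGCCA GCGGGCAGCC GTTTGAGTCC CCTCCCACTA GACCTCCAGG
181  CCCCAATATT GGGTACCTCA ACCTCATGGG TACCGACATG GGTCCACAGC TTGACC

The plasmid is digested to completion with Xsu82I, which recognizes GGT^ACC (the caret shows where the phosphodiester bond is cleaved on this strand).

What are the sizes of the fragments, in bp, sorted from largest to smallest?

Xsu82I sites (GGTACC) start at positions 15, 38, 192, 209.
Xsu82I cuts after base 3 of each site, so after positions 17, 40, 194, 211.
Circular molecule, 4 cuts → 4 fragments:
  18–40 → 23 bp
  41–194 → 154 bp
  195–211 → 17 bp
  212–236 then 1–17 → 25 + 17 = 42 bp
Sorted largest to smallest: 154, 42, 23, 17 bp.

154, 42, 23, 17 bp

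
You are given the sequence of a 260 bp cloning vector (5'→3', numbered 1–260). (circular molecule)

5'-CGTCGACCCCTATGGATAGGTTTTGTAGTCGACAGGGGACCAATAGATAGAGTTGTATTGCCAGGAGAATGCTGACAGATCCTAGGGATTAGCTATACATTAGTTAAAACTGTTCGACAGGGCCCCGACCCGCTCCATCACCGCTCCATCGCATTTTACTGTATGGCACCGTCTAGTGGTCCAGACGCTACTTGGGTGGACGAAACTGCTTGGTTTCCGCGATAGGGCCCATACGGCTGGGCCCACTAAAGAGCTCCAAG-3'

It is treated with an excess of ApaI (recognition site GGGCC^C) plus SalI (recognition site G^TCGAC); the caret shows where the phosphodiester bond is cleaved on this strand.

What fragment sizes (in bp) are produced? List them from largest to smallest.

105, 96, 26, 19, 14 bp

ApaI sites (GGGCCC) start at positions 120, 225, 239.
ApaI cuts after base 5 of each site (before the last base), so after positions 124, 229, 243.
SalI sites (GTCGAC) start at positions 2, 28.
SalI cuts after the first base of each site, so after positions 2, 28.
Combined cut positions: 2, 28, 124, 229, 243.
Circular molecule, 5 cuts → 5 fragments:
  3–28 → 26 bp
  29–124 → 96 bp
  125–229 → 105 bp
  230–243 → 14 bp
  244–260 then 1–2 → 17 + 2 = 19 bp
Sorted largest to smallest: 105, 96, 26, 19, 14 bp.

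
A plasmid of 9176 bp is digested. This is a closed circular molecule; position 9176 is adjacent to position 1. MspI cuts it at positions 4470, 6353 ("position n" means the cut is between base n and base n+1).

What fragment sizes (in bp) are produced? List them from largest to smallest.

7293, 1883 bp

Circular molecule, 2 cuts → 2 fragments:
  6353 − 4470 = 1883 bp
  wrap: 9176 − 6353 + 4470 = 7293 bp
Sorted largest to smallest: 7293, 1883 bp.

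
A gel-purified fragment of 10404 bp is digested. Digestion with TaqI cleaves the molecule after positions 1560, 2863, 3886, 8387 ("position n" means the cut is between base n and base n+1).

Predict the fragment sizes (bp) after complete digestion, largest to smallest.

4501, 2017, 1560, 1303, 1023 bp

Linear molecule, 4 cuts → 5 fragments:
  1560 − 0 = 1560 bp
  2863 − 1560 = 1303 bp
  3886 − 2863 = 1023 bp
  8387 − 3886 = 4501 bp
  10404 − 8387 = 2017 bp
Sorted largest to smallest: 4501, 2017, 1560, 1303, 1023 bp.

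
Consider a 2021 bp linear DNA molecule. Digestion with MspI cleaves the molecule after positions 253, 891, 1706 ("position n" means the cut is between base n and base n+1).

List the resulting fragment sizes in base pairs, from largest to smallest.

Linear molecule, 3 cuts → 4 fragments:
  253 − 0 = 253 bp
  891 − 253 = 638 bp
  1706 − 891 = 815 bp
  2021 − 1706 = 315 bp
Sorted largest to smallest: 815, 638, 315, 253 bp.

815, 638, 315, 253 bp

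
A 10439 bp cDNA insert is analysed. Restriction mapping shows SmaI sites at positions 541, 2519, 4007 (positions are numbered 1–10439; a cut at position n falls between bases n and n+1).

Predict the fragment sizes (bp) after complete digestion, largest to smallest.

Linear molecule, 3 cuts → 4 fragments:
  541 − 0 = 541 bp
  2519 − 541 = 1978 bp
  4007 − 2519 = 1488 bp
  10439 − 4007 = 6432 bp
Sorted largest to smallest: 6432, 1978, 1488, 541 bp.

6432, 1978, 1488, 541 bp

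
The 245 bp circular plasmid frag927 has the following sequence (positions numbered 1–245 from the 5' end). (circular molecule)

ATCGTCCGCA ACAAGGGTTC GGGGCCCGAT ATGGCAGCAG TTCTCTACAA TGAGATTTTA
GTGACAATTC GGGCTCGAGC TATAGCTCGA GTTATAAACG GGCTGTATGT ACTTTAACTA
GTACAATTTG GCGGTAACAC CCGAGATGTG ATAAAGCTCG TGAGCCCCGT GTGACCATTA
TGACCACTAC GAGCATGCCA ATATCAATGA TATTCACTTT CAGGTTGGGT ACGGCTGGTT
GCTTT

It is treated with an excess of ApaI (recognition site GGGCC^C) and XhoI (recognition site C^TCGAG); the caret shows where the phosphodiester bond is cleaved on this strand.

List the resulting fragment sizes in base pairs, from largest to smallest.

The ApaI site (GGGCCC) starts at position 22.
ApaI cuts after base 5 of each site (before the last base), so after position 26.
XhoI sites (CTCGAG) start at positions 74, 86.
XhoI cuts after the first base of each site, so after positions 74, 86.
Combined cut positions: 26, 74, 86.
Circular molecule, 3 cuts → 3 fragments:
  27–74 → 48 bp
  75–86 → 12 bp
  87–245 then 1–26 → 159 + 26 = 185 bp
Sorted largest to smallest: 185, 48, 12 bp.

185, 48, 12 bp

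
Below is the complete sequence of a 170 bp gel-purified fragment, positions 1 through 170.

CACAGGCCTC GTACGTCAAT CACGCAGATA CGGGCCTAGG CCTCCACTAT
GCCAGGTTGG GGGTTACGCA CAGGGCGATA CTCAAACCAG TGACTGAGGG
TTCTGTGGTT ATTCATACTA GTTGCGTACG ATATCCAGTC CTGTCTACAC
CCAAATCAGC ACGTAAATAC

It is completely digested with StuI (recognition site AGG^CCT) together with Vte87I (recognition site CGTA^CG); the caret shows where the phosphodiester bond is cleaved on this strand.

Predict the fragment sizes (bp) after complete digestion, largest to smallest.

StuI sites (AGGCCT) start at positions 4, 38.
StuI cuts after base 3 of each site, so after positions 6, 40.
Vte87I sites (CGTACG) start at positions 10, 125.
Vte87I cuts after base 4 of each site, so after positions 13, 128.
Combined cut positions: 6, 13, 40, 128.
Linear molecule, 4 cuts → 5 fragments:
  1–6 → 6 bp
  7–13 → 7 bp
  14–40 → 27 bp
  41–128 → 88 bp
  129–170 → 42 bp
Sorted largest to smallest: 88, 42, 27, 7, 6 bp.

88, 42, 27, 7, 6 bp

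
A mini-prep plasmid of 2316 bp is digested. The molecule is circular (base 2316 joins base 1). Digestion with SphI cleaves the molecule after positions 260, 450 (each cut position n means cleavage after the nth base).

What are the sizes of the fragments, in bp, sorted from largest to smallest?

2126, 190 bp

Circular molecule, 2 cuts → 2 fragments:
  450 − 260 = 190 bp
  wrap: 2316 − 450 + 260 = 2126 bp
Sorted largest to smallest: 2126, 190 bp.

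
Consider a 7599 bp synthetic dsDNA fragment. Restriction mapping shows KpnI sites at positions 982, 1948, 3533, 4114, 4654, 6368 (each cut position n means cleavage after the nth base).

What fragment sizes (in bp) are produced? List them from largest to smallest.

Linear molecule, 6 cuts → 7 fragments:
  982 − 0 = 982 bp
  1948 − 982 = 966 bp
  3533 − 1948 = 1585 bp
  4114 − 3533 = 581 bp
  4654 − 4114 = 540 bp
  6368 − 4654 = 1714 bp
  7599 − 6368 = 1231 bp
Sorted largest to smallest: 1714, 1585, 1231, 982, 966, 581, 540 bp.

1714, 1585, 1231, 982, 966, 581, 540 bp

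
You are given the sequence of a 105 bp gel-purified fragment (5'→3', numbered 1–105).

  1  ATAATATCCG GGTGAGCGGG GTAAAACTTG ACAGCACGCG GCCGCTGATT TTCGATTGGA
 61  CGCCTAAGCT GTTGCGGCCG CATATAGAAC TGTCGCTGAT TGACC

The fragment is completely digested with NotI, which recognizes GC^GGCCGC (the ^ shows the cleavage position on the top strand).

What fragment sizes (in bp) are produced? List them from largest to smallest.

39, 36, 30 bp

NotI sites (GCGGCCGC) start at positions 38, 74.
NotI cuts after base 2 of each site, so after positions 39, 75.
Linear molecule, 2 cuts → 3 fragments:
  1–39 → 39 bp
  40–75 → 36 bp
  76–105 → 30 bp
Sorted largest to smallest: 39, 36, 30 bp.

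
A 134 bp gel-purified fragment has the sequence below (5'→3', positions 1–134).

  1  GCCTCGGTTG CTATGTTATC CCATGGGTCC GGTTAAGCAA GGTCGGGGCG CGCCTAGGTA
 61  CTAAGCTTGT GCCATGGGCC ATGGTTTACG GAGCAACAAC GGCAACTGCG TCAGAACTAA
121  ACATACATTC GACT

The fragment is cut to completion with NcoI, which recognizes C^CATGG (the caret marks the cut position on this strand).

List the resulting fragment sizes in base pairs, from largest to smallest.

55, 51, 21, 7 bp

NcoI sites (CCATGG) start at positions 21, 72, 79.
NcoI cuts after the first base of each site, so after positions 21, 72, 79.
Linear molecule, 3 cuts → 4 fragments:
  1–21 → 21 bp
  22–72 → 51 bp
  73–79 → 7 bp
  80–134 → 55 bp
Sorted largest to smallest: 55, 51, 21, 7 bp.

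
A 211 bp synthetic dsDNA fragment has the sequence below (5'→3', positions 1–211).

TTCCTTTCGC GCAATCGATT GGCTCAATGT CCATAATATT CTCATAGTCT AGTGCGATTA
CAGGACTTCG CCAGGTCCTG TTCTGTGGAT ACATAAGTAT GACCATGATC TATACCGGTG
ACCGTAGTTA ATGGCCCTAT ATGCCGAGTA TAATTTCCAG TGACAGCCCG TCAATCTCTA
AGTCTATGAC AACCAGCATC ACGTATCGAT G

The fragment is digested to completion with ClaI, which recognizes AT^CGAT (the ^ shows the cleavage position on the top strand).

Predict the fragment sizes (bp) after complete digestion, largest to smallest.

191, 15, 5 bp

ClaI sites (ATCGAT) start at positions 14, 205.
ClaI cuts after base 2 of each site, so after positions 15, 206.
Linear molecule, 2 cuts → 3 fragments:
  1–15 → 15 bp
  16–206 → 191 bp
  207–211 → 5 bp
Sorted largest to smallest: 191, 15, 5 bp.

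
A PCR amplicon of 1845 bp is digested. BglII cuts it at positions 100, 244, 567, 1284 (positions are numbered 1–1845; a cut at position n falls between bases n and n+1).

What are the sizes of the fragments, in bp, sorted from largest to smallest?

Linear molecule, 4 cuts → 5 fragments:
  100 − 0 = 100 bp
  244 − 100 = 144 bp
  567 − 244 = 323 bp
  1284 − 567 = 717 bp
  1845 − 1284 = 561 bp
Sorted largest to smallest: 717, 561, 323, 144, 100 bp.

717, 561, 323, 144, 100 bp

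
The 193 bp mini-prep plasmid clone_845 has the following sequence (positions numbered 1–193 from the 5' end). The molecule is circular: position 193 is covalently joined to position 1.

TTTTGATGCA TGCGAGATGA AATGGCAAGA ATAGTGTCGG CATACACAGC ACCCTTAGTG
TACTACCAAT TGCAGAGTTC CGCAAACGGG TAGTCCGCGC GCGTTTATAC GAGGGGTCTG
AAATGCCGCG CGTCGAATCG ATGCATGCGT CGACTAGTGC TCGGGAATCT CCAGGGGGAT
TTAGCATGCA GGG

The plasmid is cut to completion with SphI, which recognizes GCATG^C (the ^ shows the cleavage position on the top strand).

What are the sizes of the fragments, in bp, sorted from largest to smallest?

SphI sites (GCATGC) start at positions 8, 143, 184.
SphI cuts after base 5 of each site (before the last base), so after positions 12, 147, 188.
Circular molecule, 3 cuts → 3 fragments:
  13–147 → 135 bp
  148–188 → 41 bp
  189–193 then 1–12 → 5 + 12 = 17 bp
Sorted largest to smallest: 135, 41, 17 bp.

135, 41, 17 bp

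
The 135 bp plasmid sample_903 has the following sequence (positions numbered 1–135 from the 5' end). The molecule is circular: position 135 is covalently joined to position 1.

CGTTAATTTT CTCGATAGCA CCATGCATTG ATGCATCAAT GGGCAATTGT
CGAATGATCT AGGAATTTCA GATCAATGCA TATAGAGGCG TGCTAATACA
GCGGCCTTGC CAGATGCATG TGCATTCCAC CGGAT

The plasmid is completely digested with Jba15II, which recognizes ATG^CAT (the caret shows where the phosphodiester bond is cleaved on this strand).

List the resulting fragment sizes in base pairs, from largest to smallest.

Jba15II sites (ATGCAT) start at positions 23, 31, 76, 114.
Jba15II cuts after base 3 of each site, so after positions 25, 33, 78, 116.
Circular molecule, 4 cuts → 4 fragments:
  26–33 → 8 bp
  34–78 → 45 bp
  79–116 → 38 bp
  117–135 then 1–25 → 19 + 25 = 44 bp
Sorted largest to smallest: 45, 44, 38, 8 bp.

45, 44, 38, 8 bp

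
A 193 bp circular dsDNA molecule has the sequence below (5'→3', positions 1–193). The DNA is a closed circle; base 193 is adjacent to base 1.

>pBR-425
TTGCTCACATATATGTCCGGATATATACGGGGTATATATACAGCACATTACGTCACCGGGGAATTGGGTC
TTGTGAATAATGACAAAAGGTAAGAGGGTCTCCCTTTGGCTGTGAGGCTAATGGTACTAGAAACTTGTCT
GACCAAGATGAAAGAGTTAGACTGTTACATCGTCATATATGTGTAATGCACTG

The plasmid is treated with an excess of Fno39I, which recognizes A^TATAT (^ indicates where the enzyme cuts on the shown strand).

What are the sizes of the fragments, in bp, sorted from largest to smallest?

Fno39I sites (ATATAT) start at positions 9, 21, 34, 175.
Fno39I cuts after the first base of each site, so after positions 9, 21, 34, 175.
Circular molecule, 4 cuts → 4 fragments:
  10–21 → 12 bp
  22–34 → 13 bp
  35–175 → 141 bp
  176–193 then 1–9 → 18 + 9 = 27 bp
Sorted largest to smallest: 141, 27, 13, 12 bp.

141, 27, 13, 12 bp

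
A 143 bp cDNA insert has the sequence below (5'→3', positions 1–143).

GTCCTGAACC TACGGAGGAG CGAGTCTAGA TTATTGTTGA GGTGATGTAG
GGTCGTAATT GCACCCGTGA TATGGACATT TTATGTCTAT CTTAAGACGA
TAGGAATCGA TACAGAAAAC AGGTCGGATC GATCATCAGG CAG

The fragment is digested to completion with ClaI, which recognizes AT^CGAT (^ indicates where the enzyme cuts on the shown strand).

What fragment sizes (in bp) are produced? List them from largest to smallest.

107, 22, 14 bp

ClaI sites (ATCGAT) start at positions 106, 128.
ClaI cuts after base 2 of each site, so after positions 107, 129.
Linear molecule, 2 cuts → 3 fragments:
  1–107 → 107 bp
  108–129 → 22 bp
  130–143 → 14 bp
Sorted largest to smallest: 107, 22, 14 bp.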